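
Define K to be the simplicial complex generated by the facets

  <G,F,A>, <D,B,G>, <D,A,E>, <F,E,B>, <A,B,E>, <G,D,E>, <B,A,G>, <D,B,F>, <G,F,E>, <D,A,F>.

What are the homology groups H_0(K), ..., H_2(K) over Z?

H_0 ≅ Z,  H_1 ≅ Z/2,  H_2 = 0.

We work with the vertex ordering A < B < D < E < F < G. The simplices of K, each written with vertices in increasing order, are:

  0-simplices (6): A, B, D, E, F, G
  1-simplices (15): AB, AD, AE, AF, AG, BD, BE, BF, BG, DE, DF, DG, EF, EG, FG
  2-simplices (10): ABE, ABG, ADE, ADF, AFG, BDF, BDG, BEF, DEG, EFG

giving chain groups C_0 ≅ Z^6, C_1 ≅ Z^15, C_2 ≅ Z^10.

∂_1: C_1 → C_0 is given by ∂[p,q] = [q] − [p].
The 6×15 boundary matrix has rank 5 and Smith normal form diag(1,1,1,1,1).

∂_2: C_2 → C_1 maps a triangle to the signed sum of its edges. For instance
  ∂EFG = FG − EG + EF,
  ∂BEF = EF − BF + BE.
This gives a 15×10 integer matrix of rank 10; reducing to Smith normal form yields diagonal entries (1,1,1,1,1,1,1,1,1,2).

Computing H_k = (kernel of ∂_k) / (image of ∂_{k+1}):

  H_0: rank C_0 − rank ∂_1 = 6 − 5 = 1, and the invariant factors of ∂_1 are all 1, so H_0 = Z.
  H_1: rank ker ∂_1 − rank ∂_2 = (15 − 5) − 10 = 0, and ∂_2 has invariant factor 2 > 1, so H_1 = Z/2.
  H_2: rank ker ∂_2 − rank ∂_3 = (10 − 10) − 0 = 0, and there is no ∂_3, so H_2 = 0.

As a check, the Euler characteristic is 6 − 15 + 10 = 1, which agrees with 1 − 0 + 0 = 1.
(K is a triangulation of the real projective plane RP^2.)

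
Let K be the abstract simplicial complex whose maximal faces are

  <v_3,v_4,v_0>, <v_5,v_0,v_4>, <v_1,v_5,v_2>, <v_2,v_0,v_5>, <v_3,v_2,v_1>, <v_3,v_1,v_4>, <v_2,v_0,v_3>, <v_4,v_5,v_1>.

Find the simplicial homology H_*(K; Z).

H_0 ≅ Z,  H_1 = 0,  H_2 ≅ Z.

We work with the vertex ordering v_0 < v_1 < v_2 < v_3 < v_4 < v_5. The simplices of K, each written with vertices in increasing order, are:

  0-simplices (6): [v_0], [v_1], [v_2], [v_3], [v_4], [v_5]
  1-simplices (12): [v_0,v_2], [v_0,v_3], [v_0,v_4], [v_0,v_5], [v_1,v_2], [v_1,v_3], [v_1,v_4], [v_1,v_5], [v_2,v_3], [v_2,v_5], [v_3,v_4], [v_4,v_5]
  2-simplices (8): [v_0,v_2,v_3], [v_0,v_2,v_5], [v_0,v_3,v_4], [v_0,v_4,v_5], [v_1,v_2,v_3], [v_1,v_2,v_5], [v_1,v_3,v_4], [v_1,v_4,v_5]

Hence C_0 ≅ Z^6, C_1 ≅ Z^12, C_2 ≅ Z^8.

∂_1: C_1 → C_0 maps an edge to its endpoints' difference, ∂[p,q] = q − p. For instance
  ∂[v_2,v_3] = [v_3] − [v_2].
The 6×12 boundary matrix has rank 5 and Smith normal form diag(1,1,1,1,1).

∂_2: C_2 → C_1 maps a triangle to the signed sum of its edges. For instance
  ∂[v_1,v_2,v_3] = [v_2,v_3] − [v_1,v_3] + [v_1,v_2],
  ∂[v_1,v_2,v_5] = [v_2,v_5] − [v_1,v_5] + [v_1,v_2].
The 12×8 boundary matrix has rank 7 and Smith normal form diag(1,1,1,1,1,1,1).

Reading off H_k = ker ∂_k / im ∂_{k+1}:

  H_0: rank C_0 − rank ∂_1 = 6 − 5 = 1, and the invariant factors of ∂_1 are all 1, so H_0 ≅ Z.
  H_1: rank ker ∂_1 − rank ∂_2 = (12 − 5) − 7 = 0, and the invariant factors of ∂_2 are all 1, so H_1 ≅ 0.
  H_2: rank ker ∂_2 − rank ∂_3 = (8 − 7) − 0 = 1, and there is no ∂_3, so H_2 ≅ Z.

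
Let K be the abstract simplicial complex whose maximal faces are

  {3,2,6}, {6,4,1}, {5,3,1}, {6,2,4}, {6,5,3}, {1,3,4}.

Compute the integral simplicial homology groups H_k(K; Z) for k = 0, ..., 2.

H_0 = Z,  H_1 = Z,  H_2 = 0.

We work with the vertex ordering 1 < 2 < 3 < 4 < 5 < 6. The simplices of K, each written with vertices in increasing order, are:

  0-simplices (6): [1], [2], [3], [4], [5], [6]
  1-simplices (12): [1,3], [1,4], [1,5], [1,6], [2,3], [2,4], [2,6], [3,4], [3,5], [3,6], [4,6], [5,6]
  2-simplices (6): [1,3,4], [1,3,5], [1,4,6], [2,3,6], [2,4,6], [3,5,6]

Hence C_0 ≅ Z^6, C_1 ≅ Z^12, C_2 ≅ Z^6.

∂_1: C_1 → C_0 is given by ∂[p,q] = [q] − [p].
This gives a 6×12 integer matrix of rank 5; reducing to Smith normal form yields diagonal entries (1,1,1,1,1).

∂_2: C_2 → C_1 acts by ∂[p,q,r] = [q,r] − [p,r] + [p,q]. For instance
  ∂[1,4,6] = [4,6] − [1,6] + [1,4],
  ∂[3,5,6] = [5,6] − [3,6] + [3,5].
As a 12×6 matrix over Z this has rank 6, with invariant factors (1,1,1,1,1,1).

From H_k ≅ ker(∂_k) / im(∂_{k+1}) we obtain:

  H_0: rank C_0 − rank ∂_1 = 6 − 5 = 1, and the invariant factors of ∂_1 are all 1, so H_0 = Z.
  H_1: rank ker ∂_1 − rank ∂_2 = (12 − 5) − 6 = 1, and the invariant factors of ∂_2 are all 1, so H_1 = Z.
  H_2: rank ker ∂_2 − rank ∂_3 = (6 − 6) − 0 = 0, and there is no ∂_3, so H_2 = 0.

As a check, the Euler characteristic is 6 − 12 + 6 = 0, which agrees with 1 − 1 + 0 = 0.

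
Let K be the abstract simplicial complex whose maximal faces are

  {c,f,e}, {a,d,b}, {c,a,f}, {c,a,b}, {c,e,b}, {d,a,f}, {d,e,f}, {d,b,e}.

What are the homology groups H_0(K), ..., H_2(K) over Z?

K has 6 vertices, 12 edges, 8 triangles.
rank ∂_0 = 0, rank ∂_1 = 5 ⇒ b_0 = 6 − 0 − 5 = 1; all invariant factors of ∂_1 are 1 so no torsion. So H_0 = Z.
rank ∂_1 = 5, rank ∂_2 = 7 ⇒ b_1 = 12 − 5 − 7 = 0; all invariant factors of ∂_2 are 1 so no torsion. So H_1 = 0.
rank ∂_2 = 7, rank ∂_3 = 0 ⇒ b_2 = 8 − 7 − 0 = 1. So H_2 = Z.

H_0 = Z,  H_1 = 0,  H_2 = Z.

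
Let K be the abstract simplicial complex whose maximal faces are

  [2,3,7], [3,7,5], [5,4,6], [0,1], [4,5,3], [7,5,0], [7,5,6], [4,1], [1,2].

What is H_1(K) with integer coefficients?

Take the total order 0 < 1 < 2 < 3 < 4 < 5 < 6 < 7 on the vertex set. Then K (dimension 2) consists of the simplices:

  0-simplices (8): [0], [1], [2], [3], [4], [5], [6], [7]
  1-simplices (15): [0,1], [0,5], [0,7], [1,2], [1,4], [2,3], [2,7], [3,4], [3,5], [3,7], [4,5], [4,6], [5,6], [5,7], [6,7]
  2-simplices (6): [0,5,7], [2,3,7], [3,4,5], [3,5,7], [4,5,6], [5,6,7]

giving chain groups C_0 ≅ Z^8, C_1 ≅ Z^15, C_2 ≅ Z^6.

∂_1: C_1 → C_0 is given by ∂[p,q] = [q] − [p]. For instance
  ∂[0,5] = [5] − [0].
This gives a 8×15 integer matrix of rank 7; reducing to Smith normal form yields diagonal entries (1,1,1,1,1,1,1).

The boundary map ∂_2: C_2 → C_1 sends each 2-simplex [p,q,r] to [q,r] − [p,r] + [p,q]. For instance
  ∂[3,5,7] = [5,7] − [3,7] + [3,5],
  ∂[4,5,6] = [5,6] − [4,6] + [4,5].
As a 15×6 matrix over Z this has rank 6, with invariant factors (1,1,1,1,1,1).

Reading off H_k = ker ∂_k / im ∂_{k+1}:

  H_1: rank ker ∂_1 − rank ∂_2 = (15 − 7) − 6 = 2, and the invariant factors of ∂_2 are all 1, so H_1 ≅ Z^2.

H_1 = Z^2.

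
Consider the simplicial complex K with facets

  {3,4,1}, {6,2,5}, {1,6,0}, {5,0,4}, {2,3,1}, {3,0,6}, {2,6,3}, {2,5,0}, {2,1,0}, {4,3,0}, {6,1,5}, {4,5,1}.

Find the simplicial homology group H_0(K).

K has 7 vertices, 18 edges, 12 triangles.
rank ∂_0 = 0, rank ∂_1 = 6 ⇒ b_0 = 7 − 0 − 6 = 1; all invariant factors of ∂_1 are 1 so no torsion. So H_0 = Z.

H_0 ≅ Z.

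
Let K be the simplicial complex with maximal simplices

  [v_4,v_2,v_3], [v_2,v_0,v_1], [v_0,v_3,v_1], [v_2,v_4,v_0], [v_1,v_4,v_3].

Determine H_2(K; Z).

H_2 ≅ 0.

We work with the vertex ordering v_0 < v_1 < v_2 < v_3 < v_4. The simplices of K, each written with vertices in increasing order, are:

  0-simplices (5): [v_0], [v_1], [v_2], [v_3], [v_4]
  1-simplices (10): [v_0,v_1], [v_0,v_2], [v_0,v_3], [v_0,v_4], [v_1,v_2], [v_1,v_3], [v_1,v_4], [v_2,v_3], [v_2,v_4], [v_3,v_4]
  2-simplices (5): [v_0,v_1,v_2], [v_0,v_1,v_3], [v_0,v_2,v_4], [v_1,v_3,v_4], [v_2,v_3,v_4]

Hence C_0 ≅ Z^5, C_1 ≅ Z^10, C_2 ≅ Z^5.

∂_1: C_1 → C_0 maps an edge to its endpoints' difference, ∂[p,q] = q − p. For instance
  ∂[v_0,v_2] = [v_2] − [v_0].
This gives a 5×10 integer matrix of rank 4; reducing to Smith normal form yields diagonal entries (1,1,1,1).

The boundary map ∂_2: C_2 → C_1 sends each 2-simplex [p,q,r] to [q,r] − [p,r] + [p,q]. For instance
  ∂[v_1,v_3,v_4] = [v_3,v_4] − [v_1,v_4] + [v_1,v_3],
  ∂[v_0,v_1,v_2] = [v_1,v_2] − [v_0,v_2] + [v_0,v_1].
This gives a 10×5 integer matrix of rank 5; reducing to Smith normal form yields diagonal entries (1,1,1,1,1).

From H_k ≅ ker(∂_k) / im(∂_{k+1}) we obtain:

  H_2: rank ker ∂_2 − rank ∂_3 = (5 − 5) − 0 = 0, and there is no ∂_3, so H_2 = 0.

(K is a triangulation of the Möbius band.)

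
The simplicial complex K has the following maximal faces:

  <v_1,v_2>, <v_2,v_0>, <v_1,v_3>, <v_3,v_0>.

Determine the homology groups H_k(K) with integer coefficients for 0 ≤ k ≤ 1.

H_0 = Z,  H_1 = Z.

K has 4 vertices, 4 edges.
rank ∂_0 = 0, rank ∂_1 = 3 ⇒ b_0 = 4 − 0 − 3 = 1; all invariant factors of ∂_1 are 1 so no torsion. So H_0 ≅ Z.
rank ∂_1 = 3, rank ∂_2 = 0 ⇒ b_1 = 4 − 3 − 0 = 1. So H_1 ≅ Z.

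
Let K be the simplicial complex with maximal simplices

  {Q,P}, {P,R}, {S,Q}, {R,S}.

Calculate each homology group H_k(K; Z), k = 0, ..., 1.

H_0 ≅ Z,  H_1 ≅ Z.

Order the vertices as P < Q < R < S. Listing each simplex with vertices in this order, K has dimension 1 with simplices:

  0-simplices (4): P, Q, R, S
  1-simplices (4): PQ, PR, QS, RS

so the chain groups are C_0 ≅ Z^4, C_1 ≅ Z^4.

∂_1: C_1 → C_0 sends each edge [p,q] (with p < q) to q − p. For instance
  ∂PQ = Q − P.
The 4×4 boundary matrix has rank 3 and Smith normal form diag(1,1,1).

Now H_k = ker ∂_k / im ∂_{k+1}, so:

  H_0: rank C_0 − rank ∂_1 = 4 − 3 = 1, and the invariant factors of ∂_1 are all 1, so H_0 = Z.
  H_1: rank ker ∂_1 − rank ∂_2 = (4 − 3) − 0 = 1, and there is no ∂_2, so H_1 = Z.

As a check, the Euler characteristic is 4 − 4 = 0, which agrees with 1 − 1 = 0.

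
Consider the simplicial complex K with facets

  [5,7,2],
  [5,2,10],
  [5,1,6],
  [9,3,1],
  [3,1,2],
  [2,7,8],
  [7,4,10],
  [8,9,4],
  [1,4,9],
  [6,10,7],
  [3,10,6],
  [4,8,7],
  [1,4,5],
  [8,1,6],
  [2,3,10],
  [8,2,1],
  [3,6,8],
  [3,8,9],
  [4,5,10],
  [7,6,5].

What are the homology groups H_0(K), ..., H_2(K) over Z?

H_0 = Z,  H_1 = Z ⊕ Z/2,  H_2 = 0.

Fix the vertex order 1 < 2 < 3 < 4 < 5 < 6 < 7 < 8 < 9 < 10 and write every simplex with vertices in increasing order. Then dim K = 2 and the simplices of K are:

  0-simplices (10): [1], [2], [3], [4], [5], [6], [7], [8], [9], [10]
  1-simplices (30): (30 of them)
  2-simplices (20): (20 of them)

Hence C_0 ≅ Z^10, C_1 ≅ Z^30, C_2 ≅ Z^20.

Boundary ∂_1: C_1 → C_0 sends each edge [p,q] (with p < q) to q − p. For instance
  ∂[1,8] = [8] − [1].
This gives a 10×30 integer matrix of rank 9; reducing to Smith normal form yields diagonal entries (1,1,1,1,1,1,1,1,1).

The boundary map ∂_2: C_2 → C_1 maps a triangle to the signed sum of its edges. For instance
  ∂[6,7,10] = [7,10] − [6,10] + [6,7],
  ∂[2,5,10] = [5,10] − [2,10] + [2,5].
The resulting 30×20 matrix has rank 20, and its Smith normal form has invariant factors (1,1,1,1,1,1,1,1,1,1,1,1,1,1,1,1,1,1,1,2).

From H_k ≅ ker(∂_k) / im(∂_{k+1}) we obtain:

  H_0: rank C_0 − rank ∂_1 = 10 − 9 = 1, and the invariant factors of ∂_1 are all 1, so H_0 = Z.
  H_1: rank ker ∂_1 − rank ∂_2 = (30 − 9) − 20 = 1, and ∂_2 has invariant factor 2 > 1, so H_1 = Z ⊕ Z/2.
  H_2: rank ker ∂_2 − rank ∂_3 = (20 − 20) − 0 = 0, and there is no ∂_3, so H_2 = 0.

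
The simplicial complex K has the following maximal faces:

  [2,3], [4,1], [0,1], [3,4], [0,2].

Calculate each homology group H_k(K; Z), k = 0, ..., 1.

K has 5 vertices, 5 edges.
rank ∂_0 = 0, rank ∂_1 = 4 ⇒ b_0 = 5 − 0 − 4 = 1; all invariant factors of ∂_1 are 1 so no torsion. So H_0 ≅ Z.
rank ∂_1 = 4, rank ∂_2 = 0 ⇒ b_1 = 5 − 4 − 0 = 1. So H_1 ≅ Z.

H_0 ≅ Z,  H_1 ≅ Z.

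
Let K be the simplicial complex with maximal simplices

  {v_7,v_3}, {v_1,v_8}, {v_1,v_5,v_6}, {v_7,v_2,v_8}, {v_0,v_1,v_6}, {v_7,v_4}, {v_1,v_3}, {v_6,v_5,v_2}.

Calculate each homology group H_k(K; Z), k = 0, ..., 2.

We work with the vertex ordering v_0 < v_1 < v_2 < v_3 < v_4 < v_5 < v_6 < v_7 < v_8. The simplices of K, each written with vertices in increasing order, are:

  0-simplices (9): [v_0], [v_1], [v_2], [v_3], [v_4], [v_5], [v_6], [v_7], [v_8]
  1-simplices (14): [v_0,v_1], [v_0,v_6], [v_1,v_3], [v_1,v_5], [v_1,v_6], [v_1,v_8], [v_2,v_5], [v_2,v_6], [v_2,v_7], [v_2,v_8], [v_3,v_7], [v_4,v_7], [v_5,v_6], [v_7,v_8]
  2-simplices (4): [v_0,v_1,v_6], [v_1,v_5,v_6], [v_2,v_5,v_6], [v_2,v_7,v_8]

giving chain groups C_0 ≅ Z^9, C_1 ≅ Z^14, C_2 ≅ Z^4.

The boundary map ∂_1: C_1 → C_0 sends each edge [p,q] (with p < q) to q − p. For instance
  ∂[v_1,v_5] = [v_5] − [v_1].
This gives a 9×14 integer matrix of rank 8; reducing to Smith normal form yields diagonal entries (1,1,1,1,1,1,1,1).

∂_2: C_2 → C_1 acts by ∂[p,q,r] = [q,r] − [p,r] + [p,q]. For instance
  ∂[v_1,v_5,v_6] = [v_5,v_6] − [v_1,v_6] + [v_1,v_5],
  ∂[v_2,v_7,v_8] = [v_7,v_8] − [v_2,v_8] + [v_2,v_7].
As a 14×4 matrix over Z this has rank 4, with invariant factors (1,1,1,1).

Computing H_k = (kernel of ∂_k) / (image of ∂_{k+1}):

  H_0: rank C_0 − rank ∂_1 = 9 − 8 = 1, and the invariant factors of ∂_1 are all 1, so H_0 = Z.
  H_1: rank ker ∂_1 − rank ∂_2 = (14 − 8) − 4 = 2, and the invariant factors of ∂_2 are all 1, so H_1 = Z^2.
  H_2: rank ker ∂_2 − rank ∂_3 = (4 − 4) − 0 = 0, and there is no ∂_3, so H_2 = 0.

H_0 = Z,  H_1 = Z^2,  H_2 = 0.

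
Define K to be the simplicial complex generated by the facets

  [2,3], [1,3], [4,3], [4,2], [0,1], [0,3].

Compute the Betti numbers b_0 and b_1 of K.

K has 5 vertices, 6 edges.
rank ∂_0 = 0, rank ∂_1 = 4 ⇒ b_0 = 5 − 0 − 4 = 1; all invariant factors of ∂_1 are 1 so no torsion. So H_0 = Z.
rank ∂_1 = 4, rank ∂_2 = 0 ⇒ b_1 = 6 − 4 − 0 = 2. So H_1 = Z^2.

b_0 = 1, b_1 = 2.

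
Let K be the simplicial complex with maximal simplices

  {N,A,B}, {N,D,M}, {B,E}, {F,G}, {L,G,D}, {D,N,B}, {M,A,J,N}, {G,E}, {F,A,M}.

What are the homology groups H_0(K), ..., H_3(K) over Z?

K has 10 vertices, 19 edges, 9 triangles, 1 3-simplex.
rank ∂_0 = 0, rank ∂_1 = 9 ⇒ b_0 = 10 − 0 − 9 = 1; all invariant factors of ∂_1 are 1 so no torsion. So H_0 = Z.
rank ∂_1 = 9, rank ∂_2 = 8 ⇒ b_1 = 19 − 9 − 8 = 2; all invariant factors of ∂_2 are 1 so no torsion. So H_1 = Z^2.
rank ∂_2 = 8, rank ∂_3 = 1 ⇒ b_2 = 9 − 8 − 1 = 0; all invariant factors of ∂_3 are 1 so no torsion. So H_2 = 0.
rank ∂_3 = 1, rank ∂_4 = 0 ⇒ b_3 = 1 − 1 − 0 = 0. So H_3 = 0.

H_0 = Z,  H_1 = Z^2,  H_2 = 0,  H_3 = 0.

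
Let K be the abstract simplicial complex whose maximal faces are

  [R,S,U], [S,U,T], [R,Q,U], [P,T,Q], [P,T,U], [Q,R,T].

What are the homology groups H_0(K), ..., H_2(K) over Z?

We work with the vertex ordering P < Q < R < S < T < U. The simplices of K, each written with vertices in increasing order, are:

  0-simplices (6): P, Q, R, S, T, U
  1-simplices (12): PQ, PT, PU, QR, QT, QU, RS, RT, RU, ST, SU, TU
  2-simplices (6): PQT, PTU, QRT, QRU, RSU, STU

so the chain groups are C_0 ≅ Z^6, C_1 ≅ Z^12, C_2 ≅ Z^6.

∂_1: C_1 → C_0 is given by ∂[p,q] = [q] − [p]. For instance
  ∂RU = U − R.
The 6×12 boundary matrix has rank 5 and Smith normal form diag(1,1,1,1,1).

Boundary ∂_2: C_2 → C_1 maps a triangle to the signed sum of its edges. For instance
  ∂QRU = RU − QU + QR,
  ∂RSU = SU − RU + RS.
The 12×6 boundary matrix has rank 6 and Smith normal form diag(1,1,1,1,1,1).

Reading off H_k = ker ∂_k / im ∂_{k+1}:

  H_0: rank C_0 − rank ∂_1 = 6 − 5 = 1, and the invariant factors of ∂_1 are all 1, so H_0 ≅ Z.
  H_1: rank ker ∂_1 − rank ∂_2 = (12 − 5) − 6 = 1, and the invariant factors of ∂_2 are all 1, so H_1 ≅ Z.
  H_2: rank ker ∂_2 − rank ∂_3 = (6 − 6) − 0 = 0, and there is no ∂_3, so H_2 ≅ 0.

(K is a triangulation of the cylinder S^1 x I.)

H_0 ≅ Z,  H_1 ≅ Z,  H_2 = 0.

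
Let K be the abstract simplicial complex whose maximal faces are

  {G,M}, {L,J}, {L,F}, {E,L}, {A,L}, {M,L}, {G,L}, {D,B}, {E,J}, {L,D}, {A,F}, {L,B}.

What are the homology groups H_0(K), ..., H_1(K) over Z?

H_0 = Z,  H_1 = Z^4.

Fix the vertex order A < B < D < E < F < G < J < L < M and write every simplex with vertices in increasing order. Then dim K = 1 and the simplices of K are:

  0-simplices (9): A, B, D, E, F, G, J, L, M
  1-simplices (12): AF, AL, BD, BL, DL, EJ, EL, FL, GL, GM, JL, LM

giving chain groups C_0 ≅ Z^9, C_1 ≅ Z^12.

Boundary ∂_1: C_1 → C_0 sends each edge [p,q] (with p < q) to q − p.
This gives a 9×12 integer matrix of rank 8; reducing to Smith normal form yields diagonal entries (1,1,1,1,1,1,1,1).

Reading off H_k = ker ∂_k / im ∂_{k+1}:

  H_0: rank C_0 − rank ∂_1 = 9 − 8 = 1, and the invariant factors of ∂_1 are all 1, so H_0 ≅ Z.
  H_1: rank ker ∂_1 − rank ∂_2 = (12 − 8) − 0 = 4, and there is no ∂_2, so H_1 ≅ Z^4.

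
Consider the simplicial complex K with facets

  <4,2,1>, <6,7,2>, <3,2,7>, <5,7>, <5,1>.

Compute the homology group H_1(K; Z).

We work with the vertex ordering 1 < 2 < 3 < 4 < 5 < 6 < 7. The simplices of K, each written with vertices in increasing order, are:

  0-simplices (7): [1], [2], [3], [4], [5], [6], [7]
  1-simplices (10): [1,2], [1,4], [1,5], [2,3], [2,4], [2,6], [2,7], [3,7], [5,7], [6,7]
  2-simplices (3): [1,2,4], [2,3,7], [2,6,7]

giving chain groups C_0 ≅ Z^7, C_1 ≅ Z^10, C_2 ≅ Z^3.

The boundary map ∂_1: C_1 → C_0 maps an edge to its endpoints' difference, ∂[p,q] = q − p. For instance
  ∂[1,4] = [4] − [1].
This gives a 7×10 integer matrix of rank 6; reducing to Smith normal form yields diagonal entries (1,1,1,1,1,1).

The boundary map ∂_2: C_2 → C_1 maps a triangle to the signed sum of its edges. For instance
  ∂[2,3,7] = [3,7] − [2,7] + [2,3],
  ∂[2,6,7] = [6,7] − [2,7] + [2,6].
The 10×3 boundary matrix has rank 3 and Smith normal form diag(1,1,1).

Now H_k = ker ∂_k / im ∂_{k+1}, so:

  H_1: rank ker ∂_1 − rank ∂_2 = (10 − 6) − 3 = 1, and the invariant factors of ∂_2 are all 1, so H_1 = Z.

H_1 = Z.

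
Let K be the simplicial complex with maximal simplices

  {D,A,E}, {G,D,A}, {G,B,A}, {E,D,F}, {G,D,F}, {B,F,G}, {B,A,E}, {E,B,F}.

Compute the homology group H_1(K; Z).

H_1 ≅ 0.

Fix the vertex order A < B < D < E < F < G and write every simplex with vertices in increasing order. Then dim K = 2 and the simplices of K are:

  0-simplices (6): A, B, D, E, F, G
  1-simplices (12): AB, AD, AE, AG, BE, BF, BG, DE, DF, DG, EF, FG
  2-simplices (8): ABE, ABG, ADE, ADG, BEF, BFG, DEF, DFG

giving chain groups C_0 ≅ Z^6, C_1 ≅ Z^12, C_2 ≅ Z^8.

∂_1: C_1 → C_0 maps an edge to its endpoints' difference, ∂[p,q] = q − p.
As a 6×12 matrix over Z this has rank 5, with invariant factors (1,1,1,1,1).

The boundary map ∂_2: C_2 → C_1 acts by ∂[p,q,r] = [q,r] − [p,r] + [p,q]. For instance
  ∂BEF = EF − BF + BE,
  ∂ADE = DE − AE + AD.
As a 12×8 matrix over Z this has rank 7, with invariant factors (1,1,1,1,1,1,1).

From H_k ≅ ker(∂_k) / im(∂_{k+1}) we obtain:

  H_1: rank ker ∂_1 − rank ∂_2 = (12 − 5) − 7 = 0, and the invariant factors of ∂_2 are all 1, so H_1 ≅ 0.

(K is a triangulation of the 2-sphere S^2.)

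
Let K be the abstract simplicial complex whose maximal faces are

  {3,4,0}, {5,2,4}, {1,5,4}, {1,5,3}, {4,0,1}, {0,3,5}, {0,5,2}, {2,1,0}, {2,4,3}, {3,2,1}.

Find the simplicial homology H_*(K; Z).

H_0 = Z,  H_1 = Z_2,  H_2 = 0.

Take the total order 0 < 1 < 2 < 3 < 4 < 5 on the vertex set. Then K (dimension 2) consists of the simplices:

  0-simplices (6): [0], [1], [2], [3], [4], [5]
  1-simplices (15): [0,1], [0,2], [0,3], [0,4], [0,5], [1,2], [1,3], [1,4], [1,5], [2,3], [2,4], [2,5], [3,4], [3,5], [4,5]
  2-simplices (10): [0,1,2], [0,1,4], [0,2,5], [0,3,4], [0,3,5], [1,2,3], [1,3,5], [1,4,5], [2,3,4], [2,4,5]

giving chain groups C_0 ≅ Z^6, C_1 ≅ Z^15, C_2 ≅ Z^10.

The boundary map ∂_1: C_1 → C_0 sends each edge [p,q] (with p < q) to q − p. For instance
  ∂[1,4] = [4] − [1].
The 6×15 boundary matrix has rank 5 and Smith normal form diag(1,1,1,1,1).

The boundary map ∂_2: C_2 → C_1 maps a triangle to the signed sum of its edges. For instance
  ∂[1,2,3] = [2,3] − [1,3] + [1,2],
  ∂[1,3,5] = [3,5] − [1,5] + [1,3].
The 15×10 boundary matrix has rank 10 and Smith normal form diag(1,1,1,1,1,1,1,1,1,2).

Now H_k = ker ∂_k / im ∂_{k+1}, so:

  H_0: rank C_0 − rank ∂_1 = 6 − 5 = 1, and the invariant factors of ∂_1 are all 1, so H_0 = Z.
  H_1: rank ker ∂_1 − rank ∂_2 = (15 − 5) − 10 = 0, and ∂_2 has invariant factor 2 > 1, so H_1 = Z_2.
  H_2: rank ker ∂_2 − rank ∂_3 = (10 − 10) − 0 = 0, and there is no ∂_3, so H_2 = 0.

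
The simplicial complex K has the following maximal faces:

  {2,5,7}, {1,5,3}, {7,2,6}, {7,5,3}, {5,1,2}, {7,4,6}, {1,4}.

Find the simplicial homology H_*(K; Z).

Fix the vertex order 1 < 2 < 3 < 4 < 5 < 6 < 7 and write every simplex with vertices in increasing order. Then dim K = 2 and the simplices of K are:

  0-simplices (7): [1], [2], [3], [4], [5], [6], [7]
  1-simplices (13): [1,2], [1,3], [1,4], [1,5], [2,5], [2,6], [2,7], [3,5], [3,7], [4,6], [4,7], [5,7], [6,7]
  2-simplices (6): [1,2,5], [1,3,5], [2,5,7], [2,6,7], [3,5,7], [4,6,7]

Hence C_0 ≅ Z^7, C_1 ≅ Z^13, C_2 ≅ Z^6.

Boundary ∂_1: C_1 → C_0 is given by ∂[p,q] = [q] − [p].
This gives a 7×13 integer matrix of rank 6; reducing to Smith normal form yields diagonal entries (1,1,1,1,1,1).

Boundary ∂_2: C_2 → C_1 sends each 2-simplex [p,q,r] to [q,r] − [p,r] + [p,q]. For instance
  ∂[4,6,7] = [6,7] − [4,7] + [4,6],
  ∂[2,6,7] = [6,7] − [2,7] + [2,6].
As a 13×6 matrix over Z this has rank 6, with invariant factors (1,1,1,1,1,1).

Computing H_k = (kernel of ∂_k) / (image of ∂_{k+1}):

  H_0: rank C_0 − rank ∂_1 = 7 − 6 = 1, and the invariant factors of ∂_1 are all 1, so H_0 = Z.
  H_1: rank ker ∂_1 − rank ∂_2 = (13 − 6) − 6 = 1, and the invariant factors of ∂_2 are all 1, so H_1 = Z.
  H_2: rank ker ∂_2 − rank ∂_3 = (6 − 6) − 0 = 0, and there is no ∂_3, so H_2 = 0.

As a check, the Euler characteristic is 7 − 13 + 6 = 0, which agrees with 1 − 1 + 0 = 0.

H_0 ≅ Z,  H_1 ≅ Z,  H_2 = 0.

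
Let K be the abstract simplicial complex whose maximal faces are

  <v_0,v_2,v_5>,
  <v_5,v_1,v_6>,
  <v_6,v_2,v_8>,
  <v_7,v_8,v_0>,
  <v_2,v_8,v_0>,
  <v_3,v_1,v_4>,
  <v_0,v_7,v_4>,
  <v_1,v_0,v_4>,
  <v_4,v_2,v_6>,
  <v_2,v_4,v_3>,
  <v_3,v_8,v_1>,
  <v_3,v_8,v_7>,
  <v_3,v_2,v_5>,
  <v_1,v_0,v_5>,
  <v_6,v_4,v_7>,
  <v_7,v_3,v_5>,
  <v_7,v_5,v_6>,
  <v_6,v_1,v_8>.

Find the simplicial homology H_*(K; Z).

H_0 ≅ Z,  H_1 ≅ Z^2,  H_2 ≅ Z.

Fix the vertex order v_0 < v_1 < v_2 < v_3 < v_4 < v_5 < v_6 < v_7 < v_8 and write every simplex with vertices in increasing order. Then dim K = 2 and the simplices of K are:

  0-simplices (9): [v_0], [v_1], [v_2], [v_3], [v_4], [v_5], [v_6], [v_7], [v_8]
  1-simplices (27): (27 of them)
  2-simplices (18): (18 of them)

so the chain groups are C_0 ≅ Z^9, C_1 ≅ Z^27, C_2 ≅ Z^18.

The boundary map ∂_1: C_1 → C_0 is given by ∂[p,q] = [q] − [p].
As a 9×27 matrix over Z this has rank 8, with invariant factors (1,1,1,1,1,1,1,1).

Boundary ∂_2: C_2 → C_1 sends each 2-simplex [p,q,r] to [q,r] − [p,r] + [p,q]. For instance
  ∂[v_1,v_6,v_8] = [v_6,v_8] − [v_1,v_8] + [v_1,v_6],
  ∂[v_2,v_6,v_8] = [v_6,v_8] − [v_2,v_8] + [v_2,v_6].
This gives a 27×18 integer matrix of rank 17; reducing to Smith normal form yields diagonal entries (1,1,1,1,1,1,1,1,1,1,1,1,1,1,1,1,1).

Computing H_k = (kernel of ∂_k) / (image of ∂_{k+1}):

  H_0: rank C_0 − rank ∂_1 = 9 − 8 = 1, and the invariant factors of ∂_1 are all 1, so H_0 = Z.
  H_1: rank ker ∂_1 − rank ∂_2 = (27 − 8) − 17 = 2, and the invariant factors of ∂_2 are all 1, so H_1 = Z^2.
  H_2: rank ker ∂_2 − rank ∂_3 = (18 − 17) − 0 = 1, and there is no ∂_3, so H_2 = Z.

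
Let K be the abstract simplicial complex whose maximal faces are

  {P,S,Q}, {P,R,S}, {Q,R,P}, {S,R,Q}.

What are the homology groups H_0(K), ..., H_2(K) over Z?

Fix the vertex order P < Q < R < S and write every simplex with vertices in increasing order. Then dim K = 2 and the simplices of K are:

  0-simplices (4): P, Q, R, S
  1-simplices (6): PQ, PR, PS, QR, QS, RS
  2-simplices (4): PQR, PQS, PRS, QRS

so the chain groups are C_0 ≅ Z^4, C_1 ≅ Z^6, C_2 ≅ Z^4.

The boundary map ∂_1: C_1 → C_0 is given by ∂[p,q] = [q] − [p]. For instance
  ∂QR = R − Q.
The 4×6 boundary matrix has rank 3 and Smith normal form diag(1,1,1).

Boundary ∂_2: C_2 → C_1 maps a triangle to the signed sum of its edges. For instance
  ∂PQR = QR − PR + PQ,
  ∂QRS = RS − QS + QR.
The 6×4 boundary matrix has rank 3 and Smith normal form diag(1,1,1).

Computing H_k = (kernel of ∂_k) / (image of ∂_{k+1}):

  H_0: rank C_0 − rank ∂_1 = 4 − 3 = 1, and the invariant factors of ∂_1 are all 1, so H_0 ≅ Z.
  H_1: rank ker ∂_1 − rank ∂_2 = (6 − 3) − 3 = 0, and the invariant factors of ∂_2 are all 1, so H_1 ≅ 0.
  H_2: rank ker ∂_2 − rank ∂_3 = (4 − 3) − 0 = 1, and there is no ∂_3, so H_2 ≅ Z.

As a check, the Euler characteristic is 4 − 6 + 4 = 2, which agrees with 1 − 0 + 1 = 2.
(K is a triangulation of the 2-sphere S^2.)

H_0 = Z,  H_1 = 0,  H_2 = Z.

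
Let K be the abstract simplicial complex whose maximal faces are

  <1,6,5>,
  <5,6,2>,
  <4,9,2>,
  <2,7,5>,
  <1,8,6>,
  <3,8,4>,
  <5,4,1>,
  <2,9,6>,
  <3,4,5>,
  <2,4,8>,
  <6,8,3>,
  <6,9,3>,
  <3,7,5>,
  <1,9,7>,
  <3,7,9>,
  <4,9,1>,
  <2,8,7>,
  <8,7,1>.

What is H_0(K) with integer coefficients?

Take the total order 1 < 2 < 3 < 4 < 5 < 6 < 7 < 8 < 9 on the vertex set. Then K (dimension 2) consists of the simplices:

  0-simplices (9): [1], [2], [3], [4], [5], [6], [7], [8], [9]
  1-simplices (27): (27 of them)
  2-simplices (18): [1,4,5], [1,4,9], [1,5,6], [1,6,8], [1,7,8], [1,7,9], [2,4,8], [2,4,9], [2,5,6], [2,5,7], [2,6,9], [2,7,8], [3,4,5], [3,4,8], [3,5,7], [3,6,8], [3,6,9], [3,7,9]

so the chain groups are C_0 ≅ Z^9, C_1 ≅ Z^27, C_2 ≅ Z^18.

∂_1: C_1 → C_0 is given by ∂[p,q] = [q] − [p]. For instance
  ∂[3,8] = [8] − [3].
The 9×27 boundary matrix has rank 8 and Smith normal form diag(1,1,1,1,1,1,1,1).

∂_2: C_2 → C_1 acts by ∂[p,q,r] = [q,r] − [p,r] + [p,q]. For instance
  ∂[1,7,9] = [7,9] − [1,9] + [1,7],
  ∂[1,4,9] = [4,9] − [1,9] + [1,4].
This gives a 27×18 integer matrix of rank 17; reducing to Smith normal form yields diagonal entries (1,1,1,1,1,1,1,1,1,1,1,1,1,1,1,1,1).

Now H_k = ker ∂_k / im ∂_{k+1}, so:

  H_0: rank C_0 − rank ∂_1 = 9 − 8 = 1, and the invariant factors of ∂_1 are all 1, so H_0 = Z.

(K is a triangulation of the torus T^2.)

H_0 = Z.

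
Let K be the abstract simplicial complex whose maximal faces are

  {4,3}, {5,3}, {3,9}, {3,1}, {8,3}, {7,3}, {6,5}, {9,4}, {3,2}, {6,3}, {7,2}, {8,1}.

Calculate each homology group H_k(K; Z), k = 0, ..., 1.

We work with the vertex ordering 1 < 2 < 3 < 4 < 5 < 6 < 7 < 8 < 9. The simplices of K, each written with vertices in increasing order, are:

  0-simplices (9): [1], [2], [3], [4], [5], [6], [7], [8], [9]
  1-simplices (12): [1,3], [1,8], [2,3], [2,7], [3,4], [3,5], [3,6], [3,7], [3,8], [3,9], [4,9], [5,6]

giving chain groups C_0 ≅ Z^9, C_1 ≅ Z^12.

The boundary map ∂_1: C_1 → C_0 is given by ∂[p,q] = [q] − [p].
The 9×12 boundary matrix has rank 8 and Smith normal form diag(1,1,1,1,1,1,1,1).

Now H_k = ker ∂_k / im ∂_{k+1}, so:

  H_0: rank C_0 − rank ∂_1 = 9 − 8 = 1, and the invariant factors of ∂_1 are all 1, so H_0 = Z.
  H_1: rank ker ∂_1 − rank ∂_2 = (12 − 8) − 0 = 4, and there is no ∂_2, so H_1 = Z^4.

H_0 ≅ Z,  H_1 ≅ Z^4.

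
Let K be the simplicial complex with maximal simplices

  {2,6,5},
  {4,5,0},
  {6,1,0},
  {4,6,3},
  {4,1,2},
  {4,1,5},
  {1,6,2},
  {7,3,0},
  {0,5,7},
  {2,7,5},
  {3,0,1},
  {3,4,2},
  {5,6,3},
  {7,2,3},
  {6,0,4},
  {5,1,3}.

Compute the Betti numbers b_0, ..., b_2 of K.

b_0 = 1, b_1 = 2, b_2 = 1.

Order the vertices as 0 < 1 < 2 < 3 < 4 < 5 < 6 < 7. Listing each simplex with vertices in this order, K has dimension 2 with simplices:

  0-simplices (8): [0], [1], [2], [3], [4], [5], [6], [7]
  1-simplices (24): (24 of them)
  2-simplices (16): [0,1,3], [0,1,6], [0,3,7], [0,4,5], [0,4,6], [0,5,7], [1,2,4], [1,2,6], [1,3,5], [1,4,5], [2,3,4], [2,3,7], [2,5,6], [2,5,7], [3,4,6], [3,5,6]

Hence C_0 ≅ Z^8, C_1 ≅ Z^24, C_2 ≅ Z^16.

∂_1: C_1 → C_0 maps an edge to its endpoints' difference, ∂[p,q] = q − p. For instance
  ∂[3,6] = [6] − [3].
This gives a 8×24 integer matrix of rank 7; reducing to Smith normal form yields diagonal entries (1,1,1,1,1,1,1).

∂_2: C_2 → C_1 maps a triangle to the signed sum of its edges. For instance
  ∂[0,1,3] = [1,3] − [0,3] + [0,1],
  ∂[1,3,5] = [3,5] − [1,5] + [1,3].
This gives a 24×16 integer matrix of rank 15; reducing to Smith normal form yields diagonal entries (1,1,1,1,1,1,1,1,1,1,1,1,1,1,1).

From H_k ≅ ker(∂_k) / im(∂_{k+1}) we obtain:

  H_0: rank C_0 − rank ∂_1 = 8 − 7 = 1, and the invariant factors of ∂_1 are all 1, so H_0 = Z.
  H_1: rank ker ∂_1 − rank ∂_2 = (24 − 7) − 15 = 2, and the invariant factors of ∂_2 are all 1, so H_1 = Z^2.
  H_2: rank ker ∂_2 − rank ∂_3 = (16 − 15) − 0 = 1, and there is no ∂_3, so H_2 = Z.

As a check, the Euler characteristic is 8 − 24 + 16 = 0, which agrees with 1 − 2 + 1 = 0.
(K is a triangulation of the torus T^2.)

Hence the Betti numbers are b_0 = 1, b_1 = 2, b_2 = 1.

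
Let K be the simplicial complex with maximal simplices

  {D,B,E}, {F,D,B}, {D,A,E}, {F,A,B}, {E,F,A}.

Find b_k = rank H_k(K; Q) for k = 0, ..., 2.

b_0 = 1, b_1 = 1, b_2 = 0.

K has 5 vertices, 10 edges, 5 triangles.
rank ∂_0 = 0, rank ∂_1 = 4 ⇒ b_0 = 5 − 0 − 4 = 1; all invariant factors of ∂_1 are 1 so no torsion. So H_0 ≅ Z.
rank ∂_1 = 4, rank ∂_2 = 5 ⇒ b_1 = 10 − 4 − 5 = 1; all invariant factors of ∂_2 are 1 so no torsion. So H_1 ≅ Z.
rank ∂_2 = 5, rank ∂_3 = 0 ⇒ b_2 = 5 − 5 − 0 = 0. So H_2 ≅ 0.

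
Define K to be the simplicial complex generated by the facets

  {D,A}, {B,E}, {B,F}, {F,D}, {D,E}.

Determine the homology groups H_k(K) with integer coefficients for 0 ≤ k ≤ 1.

H_0 = Z,  H_1 = Z.

We work with the vertex ordering A < B < D < E < F. The simplices of K, each written with vertices in increasing order, are:

  0-simplices (5): A, B, D, E, F
  1-simplices (5): AD, BE, BF, DE, DF

so the chain groups are C_0 ≅ Z^5, C_1 ≅ Z^5.

Boundary ∂_1: C_1 → C_0 maps an edge to its endpoints' difference, ∂[p,q] = q − p. For instance
  ∂BF = F − B.
The resulting 5×5 matrix has rank 4, and its Smith normal form has invariant factors (1,1,1,1).

From H_k ≅ ker(∂_k) / im(∂_{k+1}) we obtain:

  H_0: rank C_0 − rank ∂_1 = 5 − 4 = 1, and the invariant factors of ∂_1 are all 1, so H_0 ≅ Z.
  H_1: rank ker ∂_1 − rank ∂_2 = (5 − 4) − 0 = 1, and there is no ∂_2, so H_1 ≅ Z.

As a check, the Euler characteristic is 5 − 5 = 0, which agrees with 1 − 1 = 0.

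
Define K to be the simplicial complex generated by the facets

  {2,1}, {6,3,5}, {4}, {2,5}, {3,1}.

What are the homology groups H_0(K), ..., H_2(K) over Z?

We work with the vertex ordering 1 < 2 < 3 < 4 < 5 < 6. The simplices of K, each written with vertices in increasing order, are:

  0-simplices (6): [1], [2], [3], [4], [5], [6]
  1-simplices (6): [1,2], [1,3], [2,5], [3,5], [3,6], [5,6]
  2-simplices (1): [3,5,6]

giving chain groups C_0 ≅ Z^6, C_1 ≅ Z^6, C_2 ≅ Z^1.

The boundary map ∂_1: C_1 → C_0 sends each edge [p,q] (with p < q) to q − p.
This gives a 6×6 integer matrix of rank 4; reducing to Smith normal form yields diagonal entries (1,1,1,1).

∂_2: C_2 → C_1 maps a triangle to the signed sum of its edges. For instance
  ∂[3,5,6] = [5,6] − [3,6] + [3,5].
The resulting 6×1 matrix has rank 1, and its Smith normal form has invariant factors (1).

Reading off H_k = ker ∂_k / im ∂_{k+1}:

  H_0: rank C_0 − rank ∂_1 = 6 − 4 = 2, and the invariant factors of ∂_1 are all 1, so H_0 ≅ Z^2.
  H_1: rank ker ∂_1 − rank ∂_2 = (6 − 4) − 1 = 1, and the invariant factors of ∂_2 are all 1, so H_1 ≅ Z.
  H_2: rank ker ∂_2 − rank ∂_3 = (1 − 1) − 0 = 0, and there is no ∂_3, so H_2 ≅ 0.

H_0 = Z^2,  H_1 = Z,  H_2 = 0.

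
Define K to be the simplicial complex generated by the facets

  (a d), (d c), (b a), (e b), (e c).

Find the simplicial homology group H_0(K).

H_0 = Z.

We work with the vertex ordering a < b < c < d < e. The simplices of K, each written with vertices in increasing order, are:

  0-simplices (5): a, b, c, d, e
  1-simplices (5): ab, ad, be, cd, ce

giving chain groups C_0 ≅ Z^5, C_1 ≅ Z^5.

Boundary ∂_1: C_1 → C_0 is given by ∂[p,q] = [q] − [p]. For instance
  ∂ab = b − a.
As a 5×5 matrix over Z this has rank 4, with invariant factors (1,1,1,1).

Reading off H_k = ker ∂_k / im ∂_{k+1}:

  H_0: rank C_0 − rank ∂_1 = 5 − 4 = 1, and the invariant factors of ∂_1 are all 1, so H_0 ≅ Z.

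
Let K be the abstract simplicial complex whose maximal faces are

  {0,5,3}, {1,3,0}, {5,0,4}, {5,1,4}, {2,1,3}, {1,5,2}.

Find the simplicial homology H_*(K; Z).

K has 6 vertices, 12 edges, 6 triangles.
rank ∂_0 = 0, rank ∂_1 = 5 ⇒ b_0 = 6 − 0 − 5 = 1; all invariant factors of ∂_1 are 1 so no torsion. So H_0 = Z.
rank ∂_1 = 5, rank ∂_2 = 6 ⇒ b_1 = 12 − 5 − 6 = 1; all invariant factors of ∂_2 are 1 so no torsion. So H_1 = Z.
rank ∂_2 = 6, rank ∂_3 = 0 ⇒ b_2 = 6 − 6 − 0 = 0. So H_2 = 0.

H_0 = Z,  H_1 = Z,  H_2 = 0.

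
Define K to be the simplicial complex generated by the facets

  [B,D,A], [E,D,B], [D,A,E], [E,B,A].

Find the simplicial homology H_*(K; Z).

H_0 = Z,  H_1 = 0,  H_2 = Z.

Order the vertices as A < B < D < E. Listing each simplex with vertices in this order, K has dimension 2 with simplices:

  0-simplices (4): A, B, D, E
  1-simplices (6): AB, AD, AE, BD, BE, DE
  2-simplices (4): ABD, ABE, ADE, BDE

Hence C_0 ≅ Z^4, C_1 ≅ Z^6, C_2 ≅ Z^4.

Boundary ∂_1: C_1 → C_0 sends each edge [p,q] (with p < q) to q − p.
This gives a 4×6 integer matrix of rank 3; reducing to Smith normal form yields diagonal entries (1,1,1).

Boundary ∂_2: C_2 → C_1 sends each 2-simplex [p,q,r] to [q,r] − [p,r] + [p,q]. For instance
  ∂ABE = BE − AE + AB,
  ∂ABD = BD − AD + AB.
This gives a 6×4 integer matrix of rank 3; reducing to Smith normal form yields diagonal entries (1,1,1).

Computing H_k = (kernel of ∂_k) / (image of ∂_{k+1}):

  H_0: rank C_0 − rank ∂_1 = 4 − 3 = 1, and the invariant factors of ∂_1 are all 1, so H_0 ≅ Z.
  H_1: rank ker ∂_1 − rank ∂_2 = (6 − 3) − 3 = 0, and the invariant factors of ∂_2 are all 1, so H_1 ≅ 0.
  H_2: rank ker ∂_2 − rank ∂_3 = (4 − 3) − 0 = 1, and there is no ∂_3, so H_2 ≅ Z.

As a check, the Euler characteristic is 4 − 6 + 4 = 2, which agrees with 1 − 0 + 1 = 2.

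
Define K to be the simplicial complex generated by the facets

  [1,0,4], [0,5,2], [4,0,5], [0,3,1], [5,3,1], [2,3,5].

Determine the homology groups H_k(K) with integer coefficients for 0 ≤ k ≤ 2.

H_0 ≅ Z,  H_1 ≅ Z,  H_2 = 0.

Fix the vertex order 0 < 1 < 2 < 3 < 4 < 5 and write every simplex with vertices in increasing order. Then dim K = 2 and the simplices of K are:

  0-simplices (6): [0], [1], [2], [3], [4], [5]
  1-simplices (12): [0,1], [0,2], [0,3], [0,4], [0,5], [1,3], [1,4], [1,5], [2,3], [2,5], [3,5], [4,5]
  2-simplices (6): [0,1,3], [0,1,4], [0,2,5], [0,4,5], [1,3,5], [2,3,5]

so the chain groups are C_0 ≅ Z^6, C_1 ≅ Z^12, C_2 ≅ Z^6.

Boundary ∂_1: C_1 → C_0 sends each edge [p,q] (with p < q) to q − p.
This gives a 6×12 integer matrix of rank 5; reducing to Smith normal form yields diagonal entries (1,1,1,1,1).

The boundary map ∂_2: C_2 → C_1 maps a triangle to the signed sum of its edges. For instance
  ∂[0,1,3] = [1,3] − [0,3] + [0,1],
  ∂[0,4,5] = [4,5] − [0,5] + [0,4].
As a 12×6 matrix over Z this has rank 6, with invariant factors (1,1,1,1,1,1).

Computing H_k = (kernel of ∂_k) / (image of ∂_{k+1}):

  H_0: rank C_0 − rank ∂_1 = 6 − 5 = 1, and the invariant factors of ∂_1 are all 1, so H_0 ≅ Z.
  H_1: rank ker ∂_1 − rank ∂_2 = (12 − 5) − 6 = 1, and the invariant factors of ∂_2 are all 1, so H_1 ≅ Z.
  H_2: rank ker ∂_2 − rank ∂_3 = (6 − 6) − 0 = 0, and there is no ∂_3, so H_2 ≅ 0.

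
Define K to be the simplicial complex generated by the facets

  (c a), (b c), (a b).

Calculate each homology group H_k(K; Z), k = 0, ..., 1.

K has 3 vertices, 3 edges.
rank ∂_0 = 0, rank ∂_1 = 2 ⇒ b_0 = 3 − 0 − 2 = 1; all invariant factors of ∂_1 are 1 so no torsion. So H_0 = Z.
rank ∂_1 = 2, rank ∂_2 = 0 ⇒ b_1 = 3 − 2 − 0 = 1. So H_1 = Z.

H_0 ≅ Z,  H_1 ≅ Z.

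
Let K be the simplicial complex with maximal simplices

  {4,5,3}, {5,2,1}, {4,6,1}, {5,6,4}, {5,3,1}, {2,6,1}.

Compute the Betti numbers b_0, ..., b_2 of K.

b_0 = 1, b_1 = 1, b_2 = 0.

Take the total order 1 < 2 < 3 < 4 < 5 < 6 on the vertex set. Then K (dimension 2) consists of the simplices:

  0-simplices (6): [1], [2], [3], [4], [5], [6]
  1-simplices (12): [1,2], [1,3], [1,4], [1,5], [1,6], [2,5], [2,6], [3,4], [3,5], [4,5], [4,6], [5,6]
  2-simplices (6): [1,2,5], [1,2,6], [1,3,5], [1,4,6], [3,4,5], [4,5,6]

Hence C_0 ≅ Z^6, C_1 ≅ Z^12, C_2 ≅ Z^6.

Boundary ∂_1: C_1 → C_0 sends each edge [p,q] (with p < q) to q − p. For instance
  ∂[2,6] = [6] − [2].
As a 6×12 matrix over Z this has rank 5, with invariant factors (1,1,1,1,1).

The boundary map ∂_2: C_2 → C_1 sends each 2-simplex [p,q,r] to [q,r] − [p,r] + [p,q]. For instance
  ∂[1,2,6] = [2,6] − [1,6] + [1,2],
  ∂[4,5,6] = [5,6] − [4,6] + [4,5].
The 12×6 boundary matrix has rank 6 and Smith normal form diag(1,1,1,1,1,1).

From H_k ≅ ker(∂_k) / im(∂_{k+1}) we obtain:

  H_0: rank C_0 − rank ∂_1 = 6 − 5 = 1, and the invariant factors of ∂_1 are all 1, so H_0 ≅ Z.
  H_1: rank ker ∂_1 − rank ∂_2 = (12 − 5) − 6 = 1, and the invariant factors of ∂_2 are all 1, so H_1 ≅ Z.
  H_2: rank ker ∂_2 − rank ∂_3 = (6 − 6) − 0 = 0, and there is no ∂_3, so H_2 ≅ 0.

As a check, the Euler characteristic is 6 − 12 + 6 = 0, which agrees with 1 − 1 + 0 = 0.

Hence the Betti numbers are b_0 = 1, b_1 = 1, b_2 = 0.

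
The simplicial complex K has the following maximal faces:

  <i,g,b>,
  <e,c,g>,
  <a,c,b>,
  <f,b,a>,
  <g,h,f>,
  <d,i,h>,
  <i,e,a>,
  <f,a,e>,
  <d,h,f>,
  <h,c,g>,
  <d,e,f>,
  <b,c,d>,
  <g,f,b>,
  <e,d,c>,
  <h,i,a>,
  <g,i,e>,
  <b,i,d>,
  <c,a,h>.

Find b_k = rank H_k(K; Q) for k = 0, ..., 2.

b_0 = 1, b_1 = 2, b_2 = 1.

We work with the vertex ordering a < b < c < d < e < f < g < h < i. The simplices of K, each written with vertices in increasing order, are:

  0-simplices (9): a, b, c, d, e, f, g, h, i
  1-simplices (27): ab, ac, ae, af, ah, ai, bc, bd, bf, bg, bi, cd, ce, cg, ch, de, df, dh, di, ef, eg, ei, fg, fh, gh, gi, hi
  2-simplices (18): abc, abf, ach, aef, aei, ahi, bcd, bdi, bfg, bgi, cde, ceg, cgh, def, dfh, dhi, egi, fgh

giving chain groups C_0 ≅ Z^9, C_1 ≅ Z^27, C_2 ≅ Z^18.

∂_1: C_1 → C_0 maps an edge to its endpoints' difference, ∂[p,q] = q − p.
The resulting 9×27 matrix has rank 8, and its Smith normal form has invariant factors (1,1,1,1,1,1,1,1).

∂_2: C_2 → C_1 maps a triangle to the signed sum of its edges. For instance
  ∂dfh = fh − dh + df,
  ∂bcd = cd − bd + bc.
This gives a 27×18 integer matrix of rank 17; reducing to Smith normal form yields diagonal entries (1,1,1,1,1,1,1,1,1,1,1,1,1,1,1,1,1).

Now H_k = ker ∂_k / im ∂_{k+1}, so:

  H_0: rank C_0 − rank ∂_1 = 9 − 8 = 1, and the invariant factors of ∂_1 are all 1, so H_0 ≅ Z.
  H_1: rank ker ∂_1 − rank ∂_2 = (27 − 8) − 17 = 2, and the invariant factors of ∂_2 are all 1, so H_1 ≅ Z^2.
  H_2: rank ker ∂_2 − rank ∂_3 = (18 − 17) − 0 = 1, and there is no ∂_3, so H_2 ≅ Z.

As a check, the Euler characteristic is 9 − 27 + 18 = 0, which agrees with 1 − 2 + 1 = 0.
(K is a triangulation of the torus T^2.)

Hence the Betti numbers are b_0 = 1, b_1 = 2, b_2 = 1.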